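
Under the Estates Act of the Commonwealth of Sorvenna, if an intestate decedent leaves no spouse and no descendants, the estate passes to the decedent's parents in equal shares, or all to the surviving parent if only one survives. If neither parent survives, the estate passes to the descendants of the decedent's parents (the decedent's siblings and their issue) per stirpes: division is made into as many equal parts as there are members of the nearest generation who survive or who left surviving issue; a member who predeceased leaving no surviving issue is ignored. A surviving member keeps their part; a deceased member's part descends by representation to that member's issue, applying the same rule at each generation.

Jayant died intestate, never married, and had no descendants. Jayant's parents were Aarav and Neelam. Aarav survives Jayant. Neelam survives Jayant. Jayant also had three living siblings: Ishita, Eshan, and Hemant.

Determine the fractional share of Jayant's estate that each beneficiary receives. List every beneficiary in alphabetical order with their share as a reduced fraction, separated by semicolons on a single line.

Both parents survive, so Aarav and Neelam each take 1/2. The siblings take nothing because a surviving parent has priority.

Aarav 1/2; Neelam 1/2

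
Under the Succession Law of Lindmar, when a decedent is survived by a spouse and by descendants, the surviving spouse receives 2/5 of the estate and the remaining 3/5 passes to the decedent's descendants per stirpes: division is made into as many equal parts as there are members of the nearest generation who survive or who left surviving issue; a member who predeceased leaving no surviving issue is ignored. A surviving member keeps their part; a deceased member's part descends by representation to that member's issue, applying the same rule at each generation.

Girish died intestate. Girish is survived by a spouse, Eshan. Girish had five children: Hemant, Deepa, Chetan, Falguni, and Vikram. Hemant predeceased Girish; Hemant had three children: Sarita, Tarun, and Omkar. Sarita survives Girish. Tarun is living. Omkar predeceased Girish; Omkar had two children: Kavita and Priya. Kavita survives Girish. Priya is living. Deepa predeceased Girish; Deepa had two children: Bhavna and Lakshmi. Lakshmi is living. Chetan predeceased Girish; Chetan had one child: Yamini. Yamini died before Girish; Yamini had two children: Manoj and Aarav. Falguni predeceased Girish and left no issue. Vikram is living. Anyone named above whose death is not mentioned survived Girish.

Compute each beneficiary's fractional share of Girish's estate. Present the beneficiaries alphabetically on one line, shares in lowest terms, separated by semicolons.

Eshan, as surviving spouse, takes 2/5.
The remaining 3/5 passes to Girish's descendants per stirpes.
Falguni left no surviving issue, so that branch lapses and is disregarded.
The 3/5 is divided into 4 equal shares of 3/20 among Hemant, Deepa, Chetan, Vikram.
Hemant predeceased; the 3/20 allotted to Hemant's branch passes to Hemant's issue by representation.
The 3/20 is divided into 3 equal shares of 1/20 among Sarita, Tarun, Omkar.
Sarita is living and takes 1/20.
Tarun is living and takes 1/20.
Omkar predeceased; the 1/20 allotted to Omkar's branch passes to Omkar's issue by representation.
The 1/20 is divided into 2 equal shares of 1/40 among Kavita, Priya.
Kavita is living and takes 1/40.
Priya is living and takes 1/40.
Deepa predeceased; the 3/20 allotted to Deepa's branch passes to Deepa's issue by representation.
The 3/20 is divided into 2 equal shares of 3/40 among Bhavna, Lakshmi.
Bhavna is living and takes 3/40.
Lakshmi is living and takes 3/40.
Chetan predeceased; the 3/20 allotted to Chetan's branch passes to Chetan's issue by representation.
Yamini's line is the sole branch at this level, so the full 3/20 passes to Yamini's issue by representation.
The 3/20 is divided into 2 equal shares of 3/40 among Manoj, Aarav.
Manoj is living and takes 3/40.
Aarav is living and takes 3/40.
Vikram is living and takes 3/20.

Aarav 3/40; Bhavna 3/40; Eshan 2/5; Kavita 1/40; Lakshmi 3/40; Manoj 3/40; Priya 1/40; Sarita 1/20; Tarun 1/20; Vikram 3/20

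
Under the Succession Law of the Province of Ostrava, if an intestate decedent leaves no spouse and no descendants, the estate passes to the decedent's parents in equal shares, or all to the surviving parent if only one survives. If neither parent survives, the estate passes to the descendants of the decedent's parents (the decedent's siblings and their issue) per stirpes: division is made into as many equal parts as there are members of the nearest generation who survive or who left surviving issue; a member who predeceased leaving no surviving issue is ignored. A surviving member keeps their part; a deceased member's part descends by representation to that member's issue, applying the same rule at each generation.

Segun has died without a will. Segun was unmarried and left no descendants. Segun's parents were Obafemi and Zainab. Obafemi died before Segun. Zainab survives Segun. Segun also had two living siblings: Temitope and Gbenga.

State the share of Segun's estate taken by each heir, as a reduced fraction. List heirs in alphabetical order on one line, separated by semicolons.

Only one parent, Zainab, survives, so Zainab takes the entire estate. The siblings take nothing because a surviving parent has priority.

Zainab 1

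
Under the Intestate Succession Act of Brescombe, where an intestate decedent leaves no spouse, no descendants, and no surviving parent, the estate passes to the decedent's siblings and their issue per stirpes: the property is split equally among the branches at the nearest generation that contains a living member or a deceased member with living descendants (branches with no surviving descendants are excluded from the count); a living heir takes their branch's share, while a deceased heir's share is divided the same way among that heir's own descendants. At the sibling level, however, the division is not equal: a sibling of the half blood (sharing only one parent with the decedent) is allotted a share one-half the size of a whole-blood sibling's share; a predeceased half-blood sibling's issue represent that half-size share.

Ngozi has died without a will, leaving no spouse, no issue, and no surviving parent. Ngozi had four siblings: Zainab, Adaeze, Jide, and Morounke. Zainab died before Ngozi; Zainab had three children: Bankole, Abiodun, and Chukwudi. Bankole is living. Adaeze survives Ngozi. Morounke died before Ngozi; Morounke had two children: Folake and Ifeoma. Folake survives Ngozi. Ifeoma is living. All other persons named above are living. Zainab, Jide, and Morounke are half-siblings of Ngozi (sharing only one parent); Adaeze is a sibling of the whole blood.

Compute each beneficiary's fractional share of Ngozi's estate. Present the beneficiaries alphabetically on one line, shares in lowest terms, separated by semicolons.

Abiodun 1/15; Adaeze 2/5; Bankole 1/15; Chukwudi 1/15; Folake 1/10; Ifeoma 1/10; Jide 1/5

No spouse, descendants, or parent survives, so the estate passes to Ngozi's siblings per stirpes.
Half-blood siblings count for one-half the weight of whole-blood siblings at the initial division.
Dividing 1 in proportion to weights (total weight 5/2): Zainab (weight 1/2) → 1/5; Adaeze (weight 1) → 2/5; Jide (weight 1/2) → 1/5; Morounke (weight 1/2) → 1/5.
Zainab predeceased; the 1/5 allotted to Zainab's branch passes to Zainab's issue by representation.
The 1/5 is divided into 3 equal shares of 1/15 among Bankole, Abiodun, Chukwudi.
Bankole is living and takes 1/15.
Abiodun is living and takes 1/15.
Chukwudi is living and takes 1/15.
Adaeze is living and takes 2/5.
Jide is living and takes 1/5.
Morounke predeceased; the 1/5 allotted to Morounke's branch passes to Morounke's issue by representation.
The 1/5 is divided into 2 equal shares of 1/10 among Folake, Ifeoma.
Folake is living and takes 1/10.
Ifeoma is living and takes 1/10.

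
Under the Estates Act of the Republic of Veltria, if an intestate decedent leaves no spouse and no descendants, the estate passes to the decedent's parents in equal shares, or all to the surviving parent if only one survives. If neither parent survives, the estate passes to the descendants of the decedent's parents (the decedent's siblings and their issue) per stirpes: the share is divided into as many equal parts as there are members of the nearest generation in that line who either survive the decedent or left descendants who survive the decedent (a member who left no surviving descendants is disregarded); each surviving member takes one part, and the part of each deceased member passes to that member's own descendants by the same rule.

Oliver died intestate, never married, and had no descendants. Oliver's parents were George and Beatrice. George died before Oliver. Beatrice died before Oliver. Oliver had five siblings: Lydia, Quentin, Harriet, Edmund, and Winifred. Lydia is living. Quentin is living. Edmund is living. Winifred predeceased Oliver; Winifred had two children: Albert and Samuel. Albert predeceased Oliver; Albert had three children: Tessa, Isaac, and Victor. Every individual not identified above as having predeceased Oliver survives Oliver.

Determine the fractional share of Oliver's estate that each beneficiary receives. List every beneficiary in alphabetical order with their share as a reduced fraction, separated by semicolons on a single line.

Neither parent survives and there are no descendants, so the estate passes to Oliver's siblings and their issue per stirpes.
The estate is divided into 5 equal shares of 1/5 among Lydia, Quentin, Harriet, Edmund, Winifred.
Lydia is living and takes 1/5.
Quentin is living and takes 1/5.
Harriet is living and takes 1/5.
Edmund is living and takes 1/5.
Winifred predeceased; the 1/5 allotted to Winifred's branch passes to Winifred's issue by representation.
The 1/5 is divided into 2 equal shares of 1/10 among Albert, Samuel.
Albert predeceased; the 1/10 allotted to Albert's branch passes to Albert's issue by representation.
The 1/10 is divided into 3 equal shares of 1/30 among Tessa, Isaac, Victor.
Tessa is living and takes 1/30.
Isaac is living and takes 1/30.
Victor is living and takes 1/30.
Samuel is living and takes 1/10.

Edmund 1/5; Harriet 1/5; Isaac 1/30; Lydia 1/5; Quentin 1/5; Samuel 1/10; Tessa 1/30; Victor 1/30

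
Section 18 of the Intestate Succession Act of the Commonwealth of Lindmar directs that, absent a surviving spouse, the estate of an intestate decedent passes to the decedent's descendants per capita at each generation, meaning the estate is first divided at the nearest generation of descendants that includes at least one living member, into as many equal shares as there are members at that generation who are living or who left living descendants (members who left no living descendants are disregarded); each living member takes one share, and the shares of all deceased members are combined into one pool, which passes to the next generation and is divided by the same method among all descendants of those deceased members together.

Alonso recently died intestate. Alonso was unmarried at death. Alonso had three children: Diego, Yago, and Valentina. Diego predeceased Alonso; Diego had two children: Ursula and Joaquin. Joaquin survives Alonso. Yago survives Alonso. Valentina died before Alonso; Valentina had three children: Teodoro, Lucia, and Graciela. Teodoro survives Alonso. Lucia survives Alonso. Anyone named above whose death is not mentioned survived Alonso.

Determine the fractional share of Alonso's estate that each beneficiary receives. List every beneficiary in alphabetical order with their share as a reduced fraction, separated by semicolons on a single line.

There is no surviving spouse, so the entire estate passes to Alonso's descendants per capita at each generation.
At generation 1 (Diego, Yago, Valentina) there are 3 shares of (1)/3 = 1/3 each.
Living: Yago — each takes 1/3.
Deceased: Diego and Valentina. Their combined 2/3 is pooled and carried to generation 2.
At generation 2 (Ursula, Joaquin, Teodoro, Lucia, Graciela) there are 5 shares of (2/3)/5 = 2/15 each.
Living: Ursula, Joaquin, Teodoro, Lucia, and Graciela — each takes 2/15.

Graciela 2/15; Joaquin 2/15; Lucia 2/15; Teodoro 2/15; Ursula 2/15; Yago 1/3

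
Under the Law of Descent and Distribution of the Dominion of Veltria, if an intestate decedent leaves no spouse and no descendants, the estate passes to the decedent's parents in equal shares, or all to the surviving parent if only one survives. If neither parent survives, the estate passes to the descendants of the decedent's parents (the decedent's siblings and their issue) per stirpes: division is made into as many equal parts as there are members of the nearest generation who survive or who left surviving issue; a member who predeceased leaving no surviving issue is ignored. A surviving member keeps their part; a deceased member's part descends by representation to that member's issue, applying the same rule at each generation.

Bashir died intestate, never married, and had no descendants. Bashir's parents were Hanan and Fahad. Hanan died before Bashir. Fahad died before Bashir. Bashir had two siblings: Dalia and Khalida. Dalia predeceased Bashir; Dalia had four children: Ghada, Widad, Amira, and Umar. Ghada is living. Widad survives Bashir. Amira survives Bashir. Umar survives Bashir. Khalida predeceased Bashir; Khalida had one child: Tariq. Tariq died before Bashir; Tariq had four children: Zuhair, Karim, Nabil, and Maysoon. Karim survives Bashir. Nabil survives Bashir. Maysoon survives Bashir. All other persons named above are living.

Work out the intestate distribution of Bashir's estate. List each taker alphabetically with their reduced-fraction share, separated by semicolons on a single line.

Amira 1/8; Ghada 1/8; Karim 1/8; Maysoon 1/8; Nabil 1/8; Umar 1/8; Widad 1/8; Zuhair 1/8

Neither parent survives and there are no descendants, so the estate passes to Bashir's siblings and their issue per stirpes.
The estate is divided into 2 equal shares of 1/2 among Dalia, Khalida.
Dalia predeceased; the 1/2 allotted to Dalia's branch passes to Dalia's issue by representation.
The 1/2 is divided into 4 equal shares of 1/8 among Ghada, Widad, Amira, Umar.
Ghada is living and takes 1/8.
Widad is living and takes 1/8.
Amira is living and takes 1/8.
Umar is living and takes 1/8.
Khalida predeceased; the 1/2 allotted to Khalida's branch passes to Khalida's issue by representation.
Tariq's line is the sole branch at this level, so the full 1/2 passes to Tariq's issue by representation.
The 1/2 is divided into 4 equal shares of 1/8 among Zuhair, Karim, Nabil, Maysoon.
Zuhair is living and takes 1/8.
Karim is living and takes 1/8.
Nabil is living and takes 1/8.
Maysoon is living and takes 1/8.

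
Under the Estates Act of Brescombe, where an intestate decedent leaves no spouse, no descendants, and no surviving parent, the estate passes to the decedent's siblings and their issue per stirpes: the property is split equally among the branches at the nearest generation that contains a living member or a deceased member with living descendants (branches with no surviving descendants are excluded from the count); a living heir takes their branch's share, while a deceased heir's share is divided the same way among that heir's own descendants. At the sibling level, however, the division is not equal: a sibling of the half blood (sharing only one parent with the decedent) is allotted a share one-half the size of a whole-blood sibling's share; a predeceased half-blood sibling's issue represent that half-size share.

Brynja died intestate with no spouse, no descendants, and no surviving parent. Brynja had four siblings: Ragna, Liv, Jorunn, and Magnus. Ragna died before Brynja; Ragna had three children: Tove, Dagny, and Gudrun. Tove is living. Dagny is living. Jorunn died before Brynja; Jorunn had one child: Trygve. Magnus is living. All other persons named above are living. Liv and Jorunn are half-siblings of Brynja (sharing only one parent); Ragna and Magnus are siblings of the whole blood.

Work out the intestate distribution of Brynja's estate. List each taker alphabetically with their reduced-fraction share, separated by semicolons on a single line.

Dagny 1/9; Gudrun 1/9; Liv 1/6; Magnus 1/3; Tove 1/9; Trygve 1/6

No spouse, descendants, or parent survives, so the estate passes to Brynja's siblings per stirpes.
Half-blood siblings count for one-half the weight of whole-blood siblings at the initial division.
Dividing 1 in proportion to weights (total weight 3): Ragna (weight 1) → 1/3; Liv (weight 1/2) → 1/6; Jorunn (weight 1/2) → 1/6; Magnus (weight 1) → 1/3.
Ragna predeceased; the 1/3 allotted to Ragna's branch passes to Ragna's issue by representation.
The 1/3 is divided into 3 equal shares of 1/9 among Tove, Dagny, Gudrun.
Tove is living and takes 1/9.
Dagny is living and takes 1/9.
Gudrun is living and takes 1/9.
Liv is living and takes 1/6.
Jorunn predeceased; the 1/6 allotted to Jorunn's branch passes to Jorunn's issue by representation.
Trygve is the sole taker at this level and receives the full 1/6.
Magnus is living and takes 1/3.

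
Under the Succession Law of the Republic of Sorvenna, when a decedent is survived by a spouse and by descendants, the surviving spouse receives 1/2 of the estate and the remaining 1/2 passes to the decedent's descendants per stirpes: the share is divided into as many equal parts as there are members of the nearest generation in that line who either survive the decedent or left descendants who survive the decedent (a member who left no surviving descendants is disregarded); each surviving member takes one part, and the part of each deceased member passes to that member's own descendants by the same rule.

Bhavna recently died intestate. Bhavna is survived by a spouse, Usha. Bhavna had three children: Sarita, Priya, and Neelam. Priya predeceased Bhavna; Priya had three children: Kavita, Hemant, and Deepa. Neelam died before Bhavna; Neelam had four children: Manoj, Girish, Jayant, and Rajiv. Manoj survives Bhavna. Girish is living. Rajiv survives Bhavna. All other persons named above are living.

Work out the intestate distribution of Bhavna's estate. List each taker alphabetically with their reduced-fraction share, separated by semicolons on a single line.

Deepa 1/18; Girish 1/24; Hemant 1/18; Jayant 1/24; Kavita 1/18; Manoj 1/24; Rajiv 1/24; Sarita 1/6; Usha 1/2

Usha, as surviving spouse, takes 1/2.
The remaining 1/2 passes to Bhavna's descendants per stirpes.
The 1/2 is divided into 3 equal shares of 1/6 among Sarita, Priya, Neelam.
Sarita is living and takes 1/6.
Priya predeceased; the 1/6 allotted to Priya's branch passes to Priya's issue by representation.
The 1/6 is divided into 3 equal shares of 1/18 among Kavita, Hemant, Deepa.
Kavita is living and takes 1/18.
Hemant is living and takes 1/18.
Deepa is living and takes 1/18.
Neelam predeceased; the 1/6 allotted to Neelam's branch passes to Neelam's issue by representation.
The 1/6 is divided into 4 equal shares of 1/24 among Manoj, Girish, Jayant, Rajiv.
Manoj is living and takes 1/24.
Girish is living and takes 1/24.
Jayant is living and takes 1/24.
Rajiv is living and takes 1/24.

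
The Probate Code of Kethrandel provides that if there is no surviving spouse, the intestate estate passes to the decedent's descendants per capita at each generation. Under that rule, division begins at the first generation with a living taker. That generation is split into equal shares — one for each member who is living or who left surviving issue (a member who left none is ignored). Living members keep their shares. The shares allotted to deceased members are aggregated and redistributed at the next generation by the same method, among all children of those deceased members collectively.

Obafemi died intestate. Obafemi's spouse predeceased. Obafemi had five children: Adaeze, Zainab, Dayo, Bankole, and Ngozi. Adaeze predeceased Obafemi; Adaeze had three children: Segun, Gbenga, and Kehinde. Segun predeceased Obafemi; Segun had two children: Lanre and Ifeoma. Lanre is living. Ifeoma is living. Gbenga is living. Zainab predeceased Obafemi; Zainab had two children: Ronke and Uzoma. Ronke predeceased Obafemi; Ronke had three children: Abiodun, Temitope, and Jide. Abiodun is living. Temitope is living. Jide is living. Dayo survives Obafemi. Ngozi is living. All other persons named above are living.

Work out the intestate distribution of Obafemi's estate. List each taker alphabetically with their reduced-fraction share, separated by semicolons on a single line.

Abiodun 4/125; Bankole 1/5; Dayo 1/5; Gbenga 2/25; Ifeoma 4/125; Jide 4/125; Kehinde 2/25; Lanre 4/125; Ngozi 1/5; Temitope 4/125; Uzoma 2/25

There is no surviving spouse, so the entire estate passes to Obafemi's descendants per capita at each generation.
At generation 1 (Adaeze, Zainab, Dayo, Bankole, Ngozi) there are 5 shares of (1)/5 = 1/5 each.
Living: Dayo, Bankole, and Ngozi — each takes 1/5.
Deceased: Adaeze and Zainab. Their combined 2/5 is pooled and carried to generation 2.
At generation 2 (Segun, Gbenga, Kehinde, Ronke, Uzoma) there are 5 shares of (2/5)/5 = 2/25 each.
Living: Gbenga, Kehinde, and Uzoma — each takes 2/25.
Deceased: Segun and Ronke. Their combined 4/25 is pooled and carried to generation 3.
At generation 3 (Lanre, Ifeoma, Abiodun, Temitope, Jide) there are 5 shares of (4/25)/5 = 4/125 each.
Living: Lanre, Ifeoma, Abiodun, Temitope, and Jide — each takes 4/125.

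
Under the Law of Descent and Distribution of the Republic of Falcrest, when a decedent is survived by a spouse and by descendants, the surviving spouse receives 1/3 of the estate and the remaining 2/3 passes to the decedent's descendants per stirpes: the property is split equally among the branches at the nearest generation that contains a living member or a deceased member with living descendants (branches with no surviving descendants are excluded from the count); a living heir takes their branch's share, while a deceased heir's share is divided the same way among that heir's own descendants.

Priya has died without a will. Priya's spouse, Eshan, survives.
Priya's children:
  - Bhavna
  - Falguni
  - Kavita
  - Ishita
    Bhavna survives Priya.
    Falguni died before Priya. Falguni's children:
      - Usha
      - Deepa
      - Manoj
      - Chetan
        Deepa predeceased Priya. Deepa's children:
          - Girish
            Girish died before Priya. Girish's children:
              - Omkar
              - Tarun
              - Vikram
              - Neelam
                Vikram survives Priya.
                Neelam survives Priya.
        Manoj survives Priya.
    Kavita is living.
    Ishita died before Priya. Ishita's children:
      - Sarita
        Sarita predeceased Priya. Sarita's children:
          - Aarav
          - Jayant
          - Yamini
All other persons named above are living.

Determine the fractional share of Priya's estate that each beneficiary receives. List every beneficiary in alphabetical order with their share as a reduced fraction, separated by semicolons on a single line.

Eshan, as surviving spouse, takes 1/3.
The remaining 2/3 passes to Priya's descendants per stirpes.
The 2/3 is divided into 4 equal shares of 1/6 among Bhavna, Falguni, Kavita, Ishita.
Bhavna is living and takes 1/6.
Falguni predeceased; the 1/6 allotted to Falguni's branch passes to Falguni's issue by representation.
The 1/6 is divided into 4 equal shares of 1/24 among Usha, Deepa, Manoj, Chetan.
Usha is living and takes 1/24.
Deepa predeceased; the 1/24 allotted to Deepa's branch passes to Deepa's issue by representation.
Girish's line is the sole branch at this level, so the full 1/24 passes to Girish's issue by representation.
The 1/24 is divided into 4 equal shares of 1/96 among Omkar, Tarun, Vikram, Neelam.
Omkar is living and takes 1/96.
Tarun is living and takes 1/96.
Vikram is living and takes 1/96.
Neelam is living and takes 1/96.
Manoj is living and takes 1/24.
Chetan is living and takes 1/24.
Kavita is living and takes 1/6.
Ishita predeceased; the 1/6 allotted to Ishita's branch passes to Ishita's issue by representation.
Sarita's line is the sole branch at this level, so the full 1/6 passes to Sarita's issue by representation.
The 1/6 is divided into 3 equal shares of 1/18 among Aarav, Jayant, Yamini.
Aarav is living and takes 1/18.
Jayant is living and takes 1/18.
Yamini is living and takes 1/18.

Aarav 1/18; Bhavna 1/6; Chetan 1/24; Eshan 1/3; Jayant 1/18; Kavita 1/6; Manoj 1/24; Neelam 1/96; Omkar 1/96; Tarun 1/96; Usha 1/24; Vikram 1/96; Yamini 1/18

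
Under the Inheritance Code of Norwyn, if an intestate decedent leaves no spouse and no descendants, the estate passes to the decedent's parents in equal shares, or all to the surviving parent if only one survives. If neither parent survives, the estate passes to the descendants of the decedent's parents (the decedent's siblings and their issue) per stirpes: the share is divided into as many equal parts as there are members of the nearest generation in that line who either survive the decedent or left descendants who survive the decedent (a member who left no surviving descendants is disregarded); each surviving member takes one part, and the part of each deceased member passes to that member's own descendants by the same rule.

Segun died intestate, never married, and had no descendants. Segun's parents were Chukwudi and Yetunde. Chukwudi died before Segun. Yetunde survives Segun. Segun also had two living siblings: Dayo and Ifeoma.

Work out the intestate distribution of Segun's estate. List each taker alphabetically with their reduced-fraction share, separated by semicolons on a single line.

Yetunde 1

Only one parent, Yetunde, survives, so Yetunde takes the entire estate. The siblings take nothing because a surviving parent has priority.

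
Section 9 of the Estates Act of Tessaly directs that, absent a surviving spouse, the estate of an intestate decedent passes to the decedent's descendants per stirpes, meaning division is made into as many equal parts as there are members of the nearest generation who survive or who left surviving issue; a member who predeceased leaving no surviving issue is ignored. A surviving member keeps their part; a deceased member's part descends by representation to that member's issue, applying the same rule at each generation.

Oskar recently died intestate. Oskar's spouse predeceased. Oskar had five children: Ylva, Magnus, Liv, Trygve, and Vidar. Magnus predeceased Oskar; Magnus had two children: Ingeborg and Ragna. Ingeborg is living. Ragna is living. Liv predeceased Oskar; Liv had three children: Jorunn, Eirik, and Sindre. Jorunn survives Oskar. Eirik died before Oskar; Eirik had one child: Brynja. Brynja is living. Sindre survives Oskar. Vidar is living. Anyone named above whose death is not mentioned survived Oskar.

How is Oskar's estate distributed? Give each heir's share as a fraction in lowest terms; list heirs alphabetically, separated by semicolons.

Brynja 1/15; Ingeborg 1/10; Jorunn 1/15; Ragna 1/10; Sindre 1/15; Trygve 1/5; Vidar 1/5; Ylva 1/5

There is no surviving spouse, so the entire estate passes to Oskar's descendants per stirpes.
The estate is divided into 5 equal shares of 1/5 among Ylva, Magnus, Liv, Trygve, Vidar.
Ylva is living and takes 1/5.
Magnus predeceased; the 1/5 allotted to Magnus's branch passes to Magnus's issue by representation.
The 1/5 is divided into 2 equal shares of 1/10 among Ingeborg, Ragna.
Ingeborg is living and takes 1/10.
Ragna is living and takes 1/10.
Liv predeceased; the 1/5 allotted to Liv's branch passes to Liv's issue by representation.
The 1/5 is divided into 3 equal shares of 1/15 among Jorunn, Eirik, Sindre.
Jorunn is living and takes 1/15.
Eirik predeceased; the 1/15 allotted to Eirik's branch passes to Eirik's issue by representation.
Brynja is the sole taker at this level and receives the full 1/15.
Sindre is living and takes 1/15.
Trygve is living and takes 1/5.
Vidar is living and takes 1/5.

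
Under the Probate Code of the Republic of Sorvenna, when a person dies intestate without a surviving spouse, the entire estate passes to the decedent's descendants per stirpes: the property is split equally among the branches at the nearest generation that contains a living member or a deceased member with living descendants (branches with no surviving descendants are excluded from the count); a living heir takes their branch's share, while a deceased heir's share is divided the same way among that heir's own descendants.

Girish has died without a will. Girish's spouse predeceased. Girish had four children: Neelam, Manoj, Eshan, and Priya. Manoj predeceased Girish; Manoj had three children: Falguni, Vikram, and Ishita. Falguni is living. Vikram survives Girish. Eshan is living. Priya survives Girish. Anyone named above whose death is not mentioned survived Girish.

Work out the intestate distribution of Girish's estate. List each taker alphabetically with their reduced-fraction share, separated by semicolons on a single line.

There is no surviving spouse, so the entire estate passes to Girish's descendants per stirpes.
The estate is divided into 4 equal shares of 1/4 among Neelam, Manoj, Eshan, Priya.
Neelam is living and takes 1/4.
Manoj predeceased; the 1/4 allotted to Manoj's branch passes to Manoj's issue by representation.
The 1/4 is divided into 3 equal shares of 1/12 among Falguni, Vikram, Ishita.
Falguni is living and takes 1/12.
Vikram is living and takes 1/12.
Ishita is living and takes 1/12.
Eshan is living and takes 1/4.
Priya is living and takes 1/4.

Eshan 1/4; Falguni 1/12; Ishita 1/12; Neelam 1/4; Priya 1/4; Vikram 1/12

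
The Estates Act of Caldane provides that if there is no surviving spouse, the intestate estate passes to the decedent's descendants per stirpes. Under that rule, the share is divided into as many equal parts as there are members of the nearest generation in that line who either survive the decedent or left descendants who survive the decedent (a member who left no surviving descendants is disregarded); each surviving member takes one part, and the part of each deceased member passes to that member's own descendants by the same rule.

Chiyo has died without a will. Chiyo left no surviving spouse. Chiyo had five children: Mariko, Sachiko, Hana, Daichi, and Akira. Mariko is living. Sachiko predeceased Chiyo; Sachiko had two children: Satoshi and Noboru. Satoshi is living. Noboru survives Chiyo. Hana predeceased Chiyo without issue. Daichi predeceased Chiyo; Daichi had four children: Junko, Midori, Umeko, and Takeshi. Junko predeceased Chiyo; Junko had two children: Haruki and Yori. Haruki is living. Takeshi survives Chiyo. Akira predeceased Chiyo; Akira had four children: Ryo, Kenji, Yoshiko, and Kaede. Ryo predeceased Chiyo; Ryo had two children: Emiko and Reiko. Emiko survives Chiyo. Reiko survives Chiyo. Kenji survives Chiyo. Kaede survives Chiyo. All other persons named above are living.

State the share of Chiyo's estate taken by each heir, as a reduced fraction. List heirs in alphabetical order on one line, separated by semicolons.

There is no surviving spouse, so the entire estate passes to Chiyo's descendants per stirpes.
Hana left no surviving issue, so that branch lapses and is disregarded.
The estate is divided into 4 equal shares of 1/4 among Mariko, Sachiko, Daichi, Akira.
Mariko is living and takes 1/4.
Sachiko predeceased; the 1/4 allotted to Sachiko's branch passes to Sachiko's issue by representation.
The 1/4 is divided into 2 equal shares of 1/8 among Satoshi, Noboru.
Satoshi is living and takes 1/8.
Noboru is living and takes 1/8.
Daichi predeceased; the 1/4 allotted to Daichi's branch passes to Daichi's issue by representation.
The 1/4 is divided into 4 equal shares of 1/16 among Junko, Midori, Umeko, Takeshi.
Junko predeceased; the 1/16 allotted to Junko's branch passes to Junko's issue by representation.
The 1/16 is divided into 2 equal shares of 1/32 among Haruki, Yori.
Haruki is living and takes 1/32.
Yori is living and takes 1/32.
Midori is living and takes 1/16.
Umeko is living and takes 1/16.
Takeshi is living and takes 1/16.
Akira predeceased; the 1/4 allotted to Akira's branch passes to Akira's issue by representation.
The 1/4 is divided into 4 equal shares of 1/16 among Ryo, Kenji, Yoshiko, Kaede.
Ryo predeceased; the 1/16 allotted to Ryo's branch passes to Ryo's issue by representation.
The 1/16 is divided into 2 equal shares of 1/32 among Emiko, Reiko.
Emiko is living and takes 1/32.
Reiko is living and takes 1/32.
Kenji is living and takes 1/16.
Yoshiko is living and takes 1/16.
Kaede is living and takes 1/16.

Emiko 1/32; Haruki 1/32; Kaede 1/16; Kenji 1/16; Mariko 1/4; Midori 1/16; Noboru 1/8; Reiko 1/32; Satoshi 1/8; Takeshi 1/16; Umeko 1/16; Yori 1/32; Yoshiko 1/16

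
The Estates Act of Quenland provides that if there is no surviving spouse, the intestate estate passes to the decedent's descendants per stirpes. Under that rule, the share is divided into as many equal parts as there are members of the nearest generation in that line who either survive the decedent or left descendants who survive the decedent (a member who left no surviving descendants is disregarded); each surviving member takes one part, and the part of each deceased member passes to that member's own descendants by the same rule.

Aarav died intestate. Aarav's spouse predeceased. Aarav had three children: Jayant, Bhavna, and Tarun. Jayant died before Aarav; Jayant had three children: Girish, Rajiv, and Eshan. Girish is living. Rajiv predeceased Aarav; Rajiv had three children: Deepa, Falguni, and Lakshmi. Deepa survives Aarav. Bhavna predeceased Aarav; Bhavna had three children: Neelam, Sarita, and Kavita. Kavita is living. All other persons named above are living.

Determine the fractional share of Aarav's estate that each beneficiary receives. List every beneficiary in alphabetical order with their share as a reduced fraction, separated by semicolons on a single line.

There is no surviving spouse, so the entire estate passes to Aarav's descendants per stirpes.
The estate is divided into 3 equal shares of 1/3 among Jayant, Bhavna, Tarun.
Jayant predeceased; the 1/3 allotted to Jayant's branch passes to Jayant's issue by representation.
The 1/3 is divided into 3 equal shares of 1/9 among Girish, Rajiv, Eshan.
Girish is living and takes 1/9.
Rajiv predeceased; the 1/9 allotted to Rajiv's branch passes to Rajiv's issue by representation.
The 1/9 is divided into 3 equal shares of 1/27 among Deepa, Falguni, Lakshmi.
Deepa is living and takes 1/27.
Falguni is living and takes 1/27.
Lakshmi is living and takes 1/27.
Eshan is living and takes 1/9.
Bhavna predeceased; the 1/3 allotted to Bhavna's branch passes to Bhavna's issue by representation.
The 1/3 is divided into 3 equal shares of 1/9 among Neelam, Sarita, Kavita.
Neelam is living and takes 1/9.
Sarita is living and takes 1/9.
Kavita is living and takes 1/9.
Tarun is living and takes 1/3.

Deepa 1/27; Eshan 1/9; Falguni 1/27; Girish 1/9; Kavita 1/9; Lakshmi 1/27; Neelam 1/9; Sarita 1/9; Tarun 1/3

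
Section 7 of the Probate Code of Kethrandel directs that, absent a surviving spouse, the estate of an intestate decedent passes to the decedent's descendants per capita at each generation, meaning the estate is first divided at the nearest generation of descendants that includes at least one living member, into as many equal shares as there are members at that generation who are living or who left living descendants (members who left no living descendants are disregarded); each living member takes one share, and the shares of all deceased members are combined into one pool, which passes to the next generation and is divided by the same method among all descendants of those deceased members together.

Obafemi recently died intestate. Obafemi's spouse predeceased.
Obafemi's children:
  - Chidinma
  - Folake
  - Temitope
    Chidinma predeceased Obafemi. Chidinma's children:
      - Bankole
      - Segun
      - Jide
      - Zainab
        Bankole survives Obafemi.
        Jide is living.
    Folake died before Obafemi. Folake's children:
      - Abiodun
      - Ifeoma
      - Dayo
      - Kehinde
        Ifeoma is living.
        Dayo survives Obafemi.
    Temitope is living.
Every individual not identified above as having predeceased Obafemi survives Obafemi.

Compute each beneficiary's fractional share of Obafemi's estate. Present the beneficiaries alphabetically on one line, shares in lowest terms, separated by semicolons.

Abiodun 1/12; Bankole 1/12; Dayo 1/12; Ifeoma 1/12; Jide 1/12; Kehinde 1/12; Segun 1/12; Temitope 1/3; Zainab 1/12

There is no surviving spouse, so the entire estate passes to Obafemi's descendants per capita at each generation.
At generation 1 (Chidinma, Folake, Temitope) there are 3 shares of (1)/3 = 1/3 each.
Living: Temitope — each takes 1/3.
Deceased: Chidinma and Folake. Their combined 2/3 is pooled and carried to generation 2.
At generation 2 (Bankole, Segun, Jide, Zainab, Abiodun, Ifeoma, Dayo, Kehinde) there are 8 shares of (2/3)/8 = 1/12 each.
Living: Bankole, Segun, Jide, Zainab, Abiodun, Ifeoma, Dayo, and Kehinde — each takes 1/12.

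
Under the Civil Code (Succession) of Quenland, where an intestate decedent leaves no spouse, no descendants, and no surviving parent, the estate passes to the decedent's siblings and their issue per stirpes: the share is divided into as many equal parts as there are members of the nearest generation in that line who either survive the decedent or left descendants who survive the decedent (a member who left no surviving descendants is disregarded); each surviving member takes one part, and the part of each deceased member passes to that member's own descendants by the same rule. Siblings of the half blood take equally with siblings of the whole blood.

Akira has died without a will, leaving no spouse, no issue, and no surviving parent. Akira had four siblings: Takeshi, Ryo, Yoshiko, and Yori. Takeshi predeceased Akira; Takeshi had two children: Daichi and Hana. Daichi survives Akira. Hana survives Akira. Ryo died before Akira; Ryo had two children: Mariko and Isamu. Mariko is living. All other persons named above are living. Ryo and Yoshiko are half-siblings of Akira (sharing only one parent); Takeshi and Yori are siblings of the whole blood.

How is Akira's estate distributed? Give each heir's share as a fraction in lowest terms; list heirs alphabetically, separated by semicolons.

No spouse, descendants, or parent survives, so the estate passes to Akira's siblings per stirpes.
Half-blood and whole-blood siblings take equally under the stated rule.
The estate is divided into 4 equal shares of 1/4 among Takeshi, Ryo, Yoshiko, Yori.
Takeshi predeceased; the 1/4 allotted to Takeshi's branch passes to Takeshi's issue by representation.
The 1/4 is divided into 2 equal shares of 1/8 among Daichi, Hana.
Daichi is living and takes 1/8.
Hana is living and takes 1/8.
Ryo predeceased; the 1/4 allotted to Ryo's branch passes to Ryo's issue by representation.
The 1/4 is divided into 2 equal shares of 1/8 among Mariko, Isamu.
Mariko is living and takes 1/8.
Isamu is living and takes 1/8.
Yoshiko is living and takes 1/4.
Yori is living and takes 1/4.

Daichi 1/8; Hana 1/8; Isamu 1/8; Mariko 1/8; Yori 1/4; Yoshiko 1/4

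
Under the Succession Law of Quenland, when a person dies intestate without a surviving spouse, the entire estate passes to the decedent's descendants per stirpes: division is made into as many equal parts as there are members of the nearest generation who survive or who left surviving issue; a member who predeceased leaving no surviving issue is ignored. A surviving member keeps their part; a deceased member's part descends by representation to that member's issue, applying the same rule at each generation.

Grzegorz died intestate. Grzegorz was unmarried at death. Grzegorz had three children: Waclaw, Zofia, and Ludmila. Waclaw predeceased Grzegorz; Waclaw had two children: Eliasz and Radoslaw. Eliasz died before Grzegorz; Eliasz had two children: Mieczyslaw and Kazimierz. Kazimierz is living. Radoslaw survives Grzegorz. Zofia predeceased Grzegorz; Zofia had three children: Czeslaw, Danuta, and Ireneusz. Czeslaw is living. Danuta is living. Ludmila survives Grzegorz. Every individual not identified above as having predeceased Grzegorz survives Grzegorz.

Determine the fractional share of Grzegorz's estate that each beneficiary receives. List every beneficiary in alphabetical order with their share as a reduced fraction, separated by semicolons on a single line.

There is no surviving spouse, so the entire estate passes to Grzegorz's descendants per stirpes.
The estate is divided into 3 equal shares of 1/3 among Waclaw, Zofia, Ludmila.
Waclaw predeceased; the 1/3 allotted to Waclaw's branch passes to Waclaw's issue by representation.
The 1/3 is divided into 2 equal shares of 1/6 among Eliasz, Radoslaw.
Eliasz predeceased; the 1/6 allotted to Eliasz's branch passes to Eliasz's issue by representation.
The 1/6 is divided into 2 equal shares of 1/12 among Mieczyslaw, Kazimierz.
Mieczyslaw is living and takes 1/12.
Kazimierz is living and takes 1/12.
Radoslaw is living and takes 1/6.
Zofia predeceased; the 1/3 allotted to Zofia's branch passes to Zofia's issue by representation.
The 1/3 is divided into 3 equal shares of 1/9 among Czeslaw, Danuta, Ireneusz.
Czeslaw is living and takes 1/9.
Danuta is living and takes 1/9.
Ireneusz is living and takes 1/9.
Ludmila is living and takes 1/3.

Czeslaw 1/9; Danuta 1/9; Ireneusz 1/9; Kazimierz 1/12; Ludmila 1/3; Mieczyslaw 1/12; Radoslaw 1/6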